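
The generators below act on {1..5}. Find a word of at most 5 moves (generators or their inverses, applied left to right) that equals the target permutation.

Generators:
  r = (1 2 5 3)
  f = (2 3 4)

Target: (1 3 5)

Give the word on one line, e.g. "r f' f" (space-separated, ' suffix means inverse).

f r f' r' f'

  after f: (2 3 4)
  after r: (1 2)(3 4 5)
  after f': (1 4 5 2)
  after r': (1 4 2 3 5)
  after f': (1 3 5)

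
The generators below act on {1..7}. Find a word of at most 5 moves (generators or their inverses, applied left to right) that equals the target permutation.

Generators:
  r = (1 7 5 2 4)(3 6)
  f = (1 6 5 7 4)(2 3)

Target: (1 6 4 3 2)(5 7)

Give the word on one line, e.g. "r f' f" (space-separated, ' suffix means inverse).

f r f' f' r

  after f: (1 6 5 7 4)(2 3)
  after r: (1 3 4 7)(2 6)
  after f': (1 2)(3 7 4 5 6)
  after f': (1 3 5)(2 4 6)
  after r: (1 6 4 3 2)(5 7)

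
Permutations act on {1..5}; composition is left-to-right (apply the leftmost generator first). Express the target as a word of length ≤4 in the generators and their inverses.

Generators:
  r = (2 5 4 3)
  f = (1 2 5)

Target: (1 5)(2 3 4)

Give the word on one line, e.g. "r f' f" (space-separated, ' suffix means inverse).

r' f f

  after r': (2 3 4 5)
  after f: (1 2 3 4)
  after f: (1 5)(2 3 4)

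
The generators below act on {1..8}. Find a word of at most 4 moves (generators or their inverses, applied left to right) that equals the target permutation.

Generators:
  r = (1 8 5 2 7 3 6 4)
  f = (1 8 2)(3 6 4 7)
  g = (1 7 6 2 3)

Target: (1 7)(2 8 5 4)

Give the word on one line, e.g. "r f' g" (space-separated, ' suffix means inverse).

  after r': (1 4 6 3 7 2 5 8)
  after f: (1 7)(2 5)
  after f: (1 3 6 4 7 8 2 5)
  after r': (1 7)(2 8 5 4)

r' f f r'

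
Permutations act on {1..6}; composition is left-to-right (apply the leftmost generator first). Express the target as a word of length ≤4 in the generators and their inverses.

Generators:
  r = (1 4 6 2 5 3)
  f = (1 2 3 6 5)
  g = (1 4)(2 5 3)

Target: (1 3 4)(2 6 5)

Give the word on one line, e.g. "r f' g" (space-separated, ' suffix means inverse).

  after r': (1 3 5 2 6 4)
  after f': (1 2 3 6 4 5)
  after r': (1 6)(2 5 3 4)
  after f': (1 3 4)(2 6 5)

r' f' r' f'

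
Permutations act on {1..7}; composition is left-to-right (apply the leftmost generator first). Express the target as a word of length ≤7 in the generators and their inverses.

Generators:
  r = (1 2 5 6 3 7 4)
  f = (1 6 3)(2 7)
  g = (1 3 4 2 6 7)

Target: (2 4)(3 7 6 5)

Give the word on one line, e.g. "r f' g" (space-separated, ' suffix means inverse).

  after r': (1 4 7 3 6 5 2)
  after f': (1 4 2 3)(5 7 6)
  after f': (1 4 7)(2 6 5)
  after g': (1 3)(4 6 5)
  after g': (2 4)(3 7 6 5)

r' f' f' g' g'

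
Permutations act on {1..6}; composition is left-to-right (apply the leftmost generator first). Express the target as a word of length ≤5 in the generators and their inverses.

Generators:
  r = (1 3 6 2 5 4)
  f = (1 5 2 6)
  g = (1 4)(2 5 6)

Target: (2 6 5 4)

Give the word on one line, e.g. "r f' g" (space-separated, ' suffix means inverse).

g f g'

  after g: (1 4)(2 5 6)
  after f: (1 4 5)
  after g': (2 6 5 4)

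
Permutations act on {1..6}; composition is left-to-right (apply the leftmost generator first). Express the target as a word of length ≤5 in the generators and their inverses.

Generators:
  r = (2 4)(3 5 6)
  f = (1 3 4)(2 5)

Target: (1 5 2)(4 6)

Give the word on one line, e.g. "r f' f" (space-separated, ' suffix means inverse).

r' f r

  after r': (2 4)(3 6 5)
  after f: (1 3 6 2)(4 5)
  after r: (1 5 2)(4 6)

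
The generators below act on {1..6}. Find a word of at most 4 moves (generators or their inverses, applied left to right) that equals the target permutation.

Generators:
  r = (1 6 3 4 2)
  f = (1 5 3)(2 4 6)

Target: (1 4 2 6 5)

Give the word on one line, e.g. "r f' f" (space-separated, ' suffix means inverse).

  after f': (1 3 5)(2 6 4)
  after r: (1 4)(2 3 5 6)
  after r: (1 2 4 6)(3 5)
  after f: (1 4 2 6 5)

f' r r f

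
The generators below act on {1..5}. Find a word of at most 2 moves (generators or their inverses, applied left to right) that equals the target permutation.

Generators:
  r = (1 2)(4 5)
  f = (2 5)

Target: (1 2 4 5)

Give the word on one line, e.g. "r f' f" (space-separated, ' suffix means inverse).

f r'

  after f: (2 5)
  after r': (1 2 4 5)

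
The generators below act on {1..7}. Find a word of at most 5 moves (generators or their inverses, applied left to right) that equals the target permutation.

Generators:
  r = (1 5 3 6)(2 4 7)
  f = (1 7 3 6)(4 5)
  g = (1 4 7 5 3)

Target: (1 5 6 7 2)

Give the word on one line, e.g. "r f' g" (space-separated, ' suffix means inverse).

r' r' g'

  after r': (1 6 3 5)(2 7 4)
  after r': (1 3)(2 4 7)(5 6)
  after g': (1 5 6 7 2)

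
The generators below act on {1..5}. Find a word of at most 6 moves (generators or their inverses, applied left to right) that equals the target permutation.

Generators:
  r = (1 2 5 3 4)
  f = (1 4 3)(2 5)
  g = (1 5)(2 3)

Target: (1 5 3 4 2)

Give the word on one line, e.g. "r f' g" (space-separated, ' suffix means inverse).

  after r': (1 4 3 5 2)
  after f: (1 3 2 4)
  after g: (1 2 4 5)
  after f': (1 5 3 4 2)

r' f g f'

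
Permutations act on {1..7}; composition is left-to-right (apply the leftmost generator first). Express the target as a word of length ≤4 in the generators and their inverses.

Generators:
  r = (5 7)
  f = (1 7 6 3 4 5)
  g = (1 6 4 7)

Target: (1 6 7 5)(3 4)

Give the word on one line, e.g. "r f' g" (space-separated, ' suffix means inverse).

  after g': (1 7 4 6)
  after f: (1 6 7 5)(3 4)

g' f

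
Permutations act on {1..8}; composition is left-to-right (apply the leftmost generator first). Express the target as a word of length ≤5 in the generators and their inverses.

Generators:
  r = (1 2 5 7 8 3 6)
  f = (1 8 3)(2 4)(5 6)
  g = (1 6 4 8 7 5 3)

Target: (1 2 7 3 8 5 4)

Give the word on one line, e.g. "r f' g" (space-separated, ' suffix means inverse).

  after r': (1 6 3 8 7 5 2)
  after f: (1 5 4 2 8 7 6)
  after r': (1 2 7 3 8 5 4)

r' f r'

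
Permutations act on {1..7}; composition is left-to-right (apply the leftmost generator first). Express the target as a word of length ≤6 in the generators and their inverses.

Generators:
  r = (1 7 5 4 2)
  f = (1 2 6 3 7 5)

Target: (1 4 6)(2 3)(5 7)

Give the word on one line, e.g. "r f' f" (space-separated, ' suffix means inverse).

r r r f' f'

  after r: (1 7 5 4 2)
  after r: (1 5 2 7 4)
  after r: (1 4 7 2 5)
  after f': (1 4 3 6 2 7)
  after f': (1 4 6)(2 3)(5 7)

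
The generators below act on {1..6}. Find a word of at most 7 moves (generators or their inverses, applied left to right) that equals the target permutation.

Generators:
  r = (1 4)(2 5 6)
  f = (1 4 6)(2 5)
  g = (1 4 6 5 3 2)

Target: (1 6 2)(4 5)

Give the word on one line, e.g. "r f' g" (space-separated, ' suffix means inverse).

  after r': (1 4)(2 6 5)
  after f': (2 4 6)
  after r': (1 4 5 2)
  after r': (2 4)(5 6)
  after f': (1 6 2)(4 5)

r' f' r' r' f'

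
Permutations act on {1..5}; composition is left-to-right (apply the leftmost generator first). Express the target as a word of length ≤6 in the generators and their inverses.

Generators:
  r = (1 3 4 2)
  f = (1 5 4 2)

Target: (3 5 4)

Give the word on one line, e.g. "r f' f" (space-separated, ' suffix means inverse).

r' f' f' f'

  after r': (1 2 4 3)
  after f': (1 4 3 2 5)
  after f': (1 5 2)(3 4)
  after f': (3 5 4)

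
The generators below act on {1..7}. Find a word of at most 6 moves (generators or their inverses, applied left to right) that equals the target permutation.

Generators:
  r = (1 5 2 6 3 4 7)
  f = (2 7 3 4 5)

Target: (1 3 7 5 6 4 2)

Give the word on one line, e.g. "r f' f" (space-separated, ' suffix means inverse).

r f r' f' r'

  after r: (1 5 2 6 3 4 7)
  after f: (1 2 6 4 3 5 7)
  after r': (1 5 4 6 3)
  after f': (1 4 6 7 2 5 3)
  after r': (1 3 7 5 6 4 2)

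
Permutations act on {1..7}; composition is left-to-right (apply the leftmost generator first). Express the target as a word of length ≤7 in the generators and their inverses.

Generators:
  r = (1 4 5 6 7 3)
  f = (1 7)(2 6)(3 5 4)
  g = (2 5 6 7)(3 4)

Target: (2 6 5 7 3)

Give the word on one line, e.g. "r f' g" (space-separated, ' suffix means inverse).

r r r r f'

  after r: (1 4 5 6 7 3)
  after r: (1 5 7)(3 4 6)
  after r: (1 6)(3 5)(4 7)
  after r: (1 7 5)(3 6 4)
  after f': (2 6 5 7 3)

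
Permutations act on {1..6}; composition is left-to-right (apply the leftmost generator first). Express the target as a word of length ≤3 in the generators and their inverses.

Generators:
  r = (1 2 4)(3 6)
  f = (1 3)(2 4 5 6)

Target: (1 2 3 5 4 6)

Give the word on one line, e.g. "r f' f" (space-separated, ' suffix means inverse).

r' f'

  after r': (1 4 2)(3 6)
  after f': (1 2 3 5 4 6)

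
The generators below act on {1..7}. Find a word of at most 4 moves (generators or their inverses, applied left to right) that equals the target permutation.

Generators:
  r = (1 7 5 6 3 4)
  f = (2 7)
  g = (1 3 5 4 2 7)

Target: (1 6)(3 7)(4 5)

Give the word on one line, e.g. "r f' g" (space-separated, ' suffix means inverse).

  after r': (1 4 3 6 5 7)
  after r': (1 3 5)(4 6 7)
  after r': (1 6)(3 7)(4 5)

r' r' r'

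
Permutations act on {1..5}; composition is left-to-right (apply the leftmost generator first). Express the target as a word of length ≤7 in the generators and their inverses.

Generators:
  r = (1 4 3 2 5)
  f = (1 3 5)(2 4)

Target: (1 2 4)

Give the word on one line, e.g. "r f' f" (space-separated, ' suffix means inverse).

r f r' r' f'

  after r: (1 4 3 2 5)
  after f: (1 2)(3 4 5)
  after r': (1 3)(2 5 4)
  after r': (1 4 3 5)
  after f': (1 2 4)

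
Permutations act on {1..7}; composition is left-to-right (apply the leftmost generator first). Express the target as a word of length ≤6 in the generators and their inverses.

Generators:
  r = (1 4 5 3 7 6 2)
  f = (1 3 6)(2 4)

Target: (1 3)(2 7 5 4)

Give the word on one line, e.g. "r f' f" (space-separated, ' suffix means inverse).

r f' r' f'

  after r: (1 4 5 3 7 6 2)
  after f': (1 2 6 4 5)(3 7)
  after r': (1 6)(2 7 5)
  after f': (1 3)(2 7 5 4)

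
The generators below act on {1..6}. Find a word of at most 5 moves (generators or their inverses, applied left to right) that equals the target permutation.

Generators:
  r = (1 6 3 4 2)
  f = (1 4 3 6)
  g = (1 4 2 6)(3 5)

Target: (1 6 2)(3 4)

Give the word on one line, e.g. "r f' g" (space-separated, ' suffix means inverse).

  after f: (1 4 3 6)
  after g': (2 4 5 3)
  after g': (1 6 2)(3 4)

f g' g'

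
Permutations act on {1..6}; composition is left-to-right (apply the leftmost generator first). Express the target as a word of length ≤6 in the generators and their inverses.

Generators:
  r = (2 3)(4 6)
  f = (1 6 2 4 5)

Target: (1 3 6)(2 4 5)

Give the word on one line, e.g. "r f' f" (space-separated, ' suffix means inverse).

f' f' f' r f'

  after f': (1 5 4 2 6)
  after f': (1 4 6 5 2)
  after f': (1 2 5 6 4)
  after r: (1 3 2 5 4)
  after f': (1 3 6)(2 4 5)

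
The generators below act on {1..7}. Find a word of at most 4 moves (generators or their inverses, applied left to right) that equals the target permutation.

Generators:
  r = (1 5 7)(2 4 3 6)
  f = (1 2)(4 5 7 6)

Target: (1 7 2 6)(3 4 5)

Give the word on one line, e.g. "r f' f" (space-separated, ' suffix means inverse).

f f r'

  after f: (1 2)(4 5 7 6)
  after f: (4 7)(5 6)
  after r': (1 7 2 6)(3 4 5)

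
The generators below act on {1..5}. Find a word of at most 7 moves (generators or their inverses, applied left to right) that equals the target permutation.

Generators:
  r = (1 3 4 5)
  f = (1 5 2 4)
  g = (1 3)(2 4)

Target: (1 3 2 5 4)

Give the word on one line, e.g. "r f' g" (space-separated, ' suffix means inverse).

  after r: (1 3 4 5)
  after r: (1 4)(3 5)
  after r: (1 5 4 3)
  after f': (2 5)(3 4)
  after g: (1 3 2 5 4)

r r r f' g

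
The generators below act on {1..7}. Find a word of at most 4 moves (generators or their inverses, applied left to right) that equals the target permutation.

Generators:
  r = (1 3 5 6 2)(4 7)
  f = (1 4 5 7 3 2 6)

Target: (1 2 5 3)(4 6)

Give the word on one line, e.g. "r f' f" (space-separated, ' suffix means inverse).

  after r: (1 3 5 6 2)(4 7)
  after f: (1 2 4 3 7 5)
  after r': (1 6 5 2 7 3 4)
  after f': (1 2 5 3)(4 6)

r f r' f'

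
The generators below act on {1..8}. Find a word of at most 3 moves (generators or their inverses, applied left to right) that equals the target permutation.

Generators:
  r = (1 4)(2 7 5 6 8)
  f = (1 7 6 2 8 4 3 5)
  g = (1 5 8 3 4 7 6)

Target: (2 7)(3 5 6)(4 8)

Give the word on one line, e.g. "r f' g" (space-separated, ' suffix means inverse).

f f g

  after f: (1 7 6 2 8 4 3 5)
  after f: (1 6 8 3)(2 4 5 7)
  after g: (2 7)(3 5 6)(4 8)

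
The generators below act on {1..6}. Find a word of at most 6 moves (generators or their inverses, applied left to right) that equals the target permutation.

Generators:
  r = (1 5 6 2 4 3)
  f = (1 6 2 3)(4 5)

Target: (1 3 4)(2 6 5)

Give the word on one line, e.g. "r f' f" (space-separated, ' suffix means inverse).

  after f: (1 6 2 3)(4 5)
  after r': (1 5 2 4)
  after f': (1 4 3 2 5 6)
  after r: (1 3 4)(2 6 5)

f r' f' r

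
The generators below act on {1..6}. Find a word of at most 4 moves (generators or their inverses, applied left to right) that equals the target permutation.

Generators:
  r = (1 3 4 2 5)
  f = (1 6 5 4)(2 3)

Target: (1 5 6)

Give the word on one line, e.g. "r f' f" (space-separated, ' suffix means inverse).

r f r

  after r: (1 3 4 2 5)
  after f: (1 2 4 3)(5 6)
  after r: (1 5 6)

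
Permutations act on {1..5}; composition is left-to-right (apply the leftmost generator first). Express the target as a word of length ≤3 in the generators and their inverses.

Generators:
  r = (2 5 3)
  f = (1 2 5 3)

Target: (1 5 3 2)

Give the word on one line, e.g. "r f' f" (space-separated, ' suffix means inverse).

f' r'

  after f': (1 3 5 2)
  after r': (1 5 3 2)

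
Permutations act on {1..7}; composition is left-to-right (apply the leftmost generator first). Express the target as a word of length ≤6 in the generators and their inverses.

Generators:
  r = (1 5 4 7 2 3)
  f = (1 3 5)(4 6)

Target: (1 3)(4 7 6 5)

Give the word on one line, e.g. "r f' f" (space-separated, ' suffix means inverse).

f r' f r

  after f: (1 3 5)(4 6)
  after r': (1 2 7 4 6 5 3)
  after f: (1 2 7 6)
  after r: (1 3)(4 7 6 5)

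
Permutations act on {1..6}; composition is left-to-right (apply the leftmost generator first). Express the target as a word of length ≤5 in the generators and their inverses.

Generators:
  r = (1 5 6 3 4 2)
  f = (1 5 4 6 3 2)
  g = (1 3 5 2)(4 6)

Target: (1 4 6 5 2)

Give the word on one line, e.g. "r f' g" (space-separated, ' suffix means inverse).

  after r: (1 5 6 3 4 2)
  after g': (1 3 6)(4 5)
  after r: (1 4 6 5 2)

r g' r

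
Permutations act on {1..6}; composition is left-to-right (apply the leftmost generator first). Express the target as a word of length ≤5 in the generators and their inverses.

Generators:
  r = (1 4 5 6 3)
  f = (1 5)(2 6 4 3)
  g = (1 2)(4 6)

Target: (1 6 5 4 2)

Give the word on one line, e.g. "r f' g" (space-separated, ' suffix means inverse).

g f r f' g

  after g: (1 2)(4 6)
  after f: (1 6 3 2 5)
  after r: (1 3 2 6)(4 5)
  after f': (1 4)(5 6)
  after g: (1 6 5 4 2)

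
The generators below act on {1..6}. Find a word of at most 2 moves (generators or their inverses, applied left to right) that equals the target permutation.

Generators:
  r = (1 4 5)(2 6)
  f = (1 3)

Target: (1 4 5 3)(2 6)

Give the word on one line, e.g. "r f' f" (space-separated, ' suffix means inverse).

r f'

  after r: (1 4 5)(2 6)
  after f': (1 4 5 3)(2 6)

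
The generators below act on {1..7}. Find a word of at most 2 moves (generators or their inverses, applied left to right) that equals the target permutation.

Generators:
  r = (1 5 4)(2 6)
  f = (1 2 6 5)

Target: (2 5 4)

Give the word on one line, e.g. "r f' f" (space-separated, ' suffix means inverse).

  after r: (1 5 4)(2 6)
  after f: (2 5 4)

r f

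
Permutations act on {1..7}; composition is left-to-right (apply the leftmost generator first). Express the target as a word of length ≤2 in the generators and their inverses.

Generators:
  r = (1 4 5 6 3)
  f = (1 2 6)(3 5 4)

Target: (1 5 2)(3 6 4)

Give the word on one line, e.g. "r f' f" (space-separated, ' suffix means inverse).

  after r: (1 4 5 6 3)
  after f': (1 5 2)(3 6 4)

r f'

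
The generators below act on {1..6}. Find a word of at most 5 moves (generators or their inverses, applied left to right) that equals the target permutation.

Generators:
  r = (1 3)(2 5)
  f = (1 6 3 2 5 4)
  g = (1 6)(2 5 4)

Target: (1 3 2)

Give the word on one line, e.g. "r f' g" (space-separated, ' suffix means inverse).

  after g': (1 6)(2 4 5)
  after f: (1 3 2)
  after r': (2 3 5)
  after r': (1 3 2)

g' f r' r'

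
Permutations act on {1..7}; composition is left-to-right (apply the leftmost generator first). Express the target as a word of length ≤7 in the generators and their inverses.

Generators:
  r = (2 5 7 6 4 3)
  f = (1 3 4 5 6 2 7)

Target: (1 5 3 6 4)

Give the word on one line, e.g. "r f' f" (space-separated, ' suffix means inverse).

f f r' f r

  after f: (1 3 4 5 6 2 7)
  after f: (1 4 6 7 3 5 2)
  after r': (1 6 5 3 2)(4 7)
  after f: (1 2 3 7 5 4)
  after r: (1 5 3 6 4)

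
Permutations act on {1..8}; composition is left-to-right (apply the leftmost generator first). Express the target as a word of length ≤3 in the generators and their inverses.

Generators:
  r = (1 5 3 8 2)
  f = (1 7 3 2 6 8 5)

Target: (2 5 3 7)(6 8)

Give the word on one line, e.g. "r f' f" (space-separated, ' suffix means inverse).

f' r'

  after f': (1 5 8 6 2 3 7)
  after r': (2 5 3 7)(6 8)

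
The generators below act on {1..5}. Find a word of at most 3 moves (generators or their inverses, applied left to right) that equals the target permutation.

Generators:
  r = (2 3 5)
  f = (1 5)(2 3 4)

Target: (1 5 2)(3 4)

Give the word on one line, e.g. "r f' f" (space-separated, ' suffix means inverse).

  after r': (2 5 3)
  after f': (1 5 2)(3 4)

r' f'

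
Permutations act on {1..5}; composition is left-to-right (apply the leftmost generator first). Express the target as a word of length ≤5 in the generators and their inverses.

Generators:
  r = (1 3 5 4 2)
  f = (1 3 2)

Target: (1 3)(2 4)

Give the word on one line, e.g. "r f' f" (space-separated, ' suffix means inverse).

  after f: (1 3 2)
  after r': (3 4 5)
  after f': (1 2 3 4 5)
  after r: (2 5 3)
  after r: (1 3)(2 4)

f r' f' r r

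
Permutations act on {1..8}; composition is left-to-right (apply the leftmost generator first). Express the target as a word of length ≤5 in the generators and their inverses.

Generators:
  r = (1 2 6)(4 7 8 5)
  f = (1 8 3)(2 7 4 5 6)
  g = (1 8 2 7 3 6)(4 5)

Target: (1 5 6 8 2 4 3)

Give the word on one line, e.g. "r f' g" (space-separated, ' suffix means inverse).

r' r' f' f'

  after r': (1 6 2)(4 5 8 7)
  after r': (1 2 6)(4 8)(5 7)
  after f': (1 6 3 8 7 4)(2 5)
  after f': (1 5 6 8 2 4 3)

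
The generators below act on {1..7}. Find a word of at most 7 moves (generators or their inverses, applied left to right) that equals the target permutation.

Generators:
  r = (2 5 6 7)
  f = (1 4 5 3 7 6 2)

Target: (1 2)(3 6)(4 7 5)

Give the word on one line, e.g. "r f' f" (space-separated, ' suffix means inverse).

  after r: (2 5 6 7)
  after f: (1 4 5 2 3 7)
  after f: (1 5)(2 7 4 3 6)
  after r: (1 6 5)(3 7 4)
  after f: (1 2)(3 6)(4 7 5)

r f f r f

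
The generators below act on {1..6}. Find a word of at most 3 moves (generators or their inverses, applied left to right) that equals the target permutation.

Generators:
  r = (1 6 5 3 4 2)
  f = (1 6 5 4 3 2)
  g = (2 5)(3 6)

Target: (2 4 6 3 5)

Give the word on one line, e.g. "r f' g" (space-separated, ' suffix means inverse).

  after f': (1 2 3 4 5 6)
  after r: (2 4 3)
  after g': (2 4 6 3 5)

f' r g'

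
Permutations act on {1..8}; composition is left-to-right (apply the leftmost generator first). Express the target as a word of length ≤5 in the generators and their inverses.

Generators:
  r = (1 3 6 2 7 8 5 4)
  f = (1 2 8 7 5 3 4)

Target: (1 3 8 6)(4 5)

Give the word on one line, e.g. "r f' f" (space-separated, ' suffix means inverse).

f r' r'

  after f: (1 2 8 7 5 3 4)
  after r': (1 6 3 5)(2 7 8)
  after r': (1 3 8 6)(4 5)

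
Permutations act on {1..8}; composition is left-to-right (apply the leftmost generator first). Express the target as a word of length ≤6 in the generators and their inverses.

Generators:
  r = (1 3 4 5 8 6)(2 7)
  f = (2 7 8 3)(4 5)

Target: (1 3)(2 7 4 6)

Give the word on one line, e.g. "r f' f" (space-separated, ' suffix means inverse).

r r f r' r'

  after r: (1 3 4 5 8 6)(2 7)
  after r: (1 4 8)(3 5 6)
  after f: (1 5 6 2 7 8)(3 4)
  after r': (1 4)(5 8 6 7)
  after r': (1 3)(2 7 4 6)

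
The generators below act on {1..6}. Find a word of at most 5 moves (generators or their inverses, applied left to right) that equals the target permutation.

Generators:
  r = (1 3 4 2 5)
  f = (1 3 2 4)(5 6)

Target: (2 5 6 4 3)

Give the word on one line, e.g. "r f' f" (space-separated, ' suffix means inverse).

  after f': (1 4 2 3)(5 6)
  after r': (1 3 5 6 2)
  after r': (2 5 6 4 3)

f' r' r'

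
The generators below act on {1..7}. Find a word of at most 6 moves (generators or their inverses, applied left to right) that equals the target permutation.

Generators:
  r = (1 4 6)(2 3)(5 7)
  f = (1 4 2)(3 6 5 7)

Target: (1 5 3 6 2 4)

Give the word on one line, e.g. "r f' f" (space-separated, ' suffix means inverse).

  after r': (1 6 4)(2 3)(5 7)
  after f: (1 5 3)(2 6)
  after r: (1 7 5 2)(3 4 6)
  after r: (1 5 3 6 2 4)

r' f r r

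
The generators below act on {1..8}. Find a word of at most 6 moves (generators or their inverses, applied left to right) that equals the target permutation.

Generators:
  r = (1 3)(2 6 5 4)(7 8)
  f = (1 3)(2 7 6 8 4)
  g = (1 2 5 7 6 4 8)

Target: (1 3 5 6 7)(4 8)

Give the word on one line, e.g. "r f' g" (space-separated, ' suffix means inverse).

  after f: (1 3)(2 7 6 8 4)
  after f: (2 6 4 7 8)
  after f: (1 3)(2 8 7 4 6)
  after g: (1 3 2)(5 7 8 6)
  after g: (1 3 5 6 7)(4 8)

f f f g g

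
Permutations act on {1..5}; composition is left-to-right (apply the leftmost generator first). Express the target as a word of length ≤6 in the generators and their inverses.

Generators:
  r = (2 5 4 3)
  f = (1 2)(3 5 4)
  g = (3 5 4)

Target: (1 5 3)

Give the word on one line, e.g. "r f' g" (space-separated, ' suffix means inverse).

f' r' r' f g

  after f': (1 2)(3 4 5)
  after r': (1 3 5 4 2)
  after r': (1 4 3 2)
  after f: (1 3)(4 5)
  after g: (1 5 3)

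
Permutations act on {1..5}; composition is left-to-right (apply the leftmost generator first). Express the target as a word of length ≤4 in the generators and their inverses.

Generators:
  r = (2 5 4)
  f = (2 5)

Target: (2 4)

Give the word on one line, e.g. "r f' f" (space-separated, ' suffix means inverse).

  after r: (2 5 4)
  after r: (2 4 5)
  after f: (2 4)

r r f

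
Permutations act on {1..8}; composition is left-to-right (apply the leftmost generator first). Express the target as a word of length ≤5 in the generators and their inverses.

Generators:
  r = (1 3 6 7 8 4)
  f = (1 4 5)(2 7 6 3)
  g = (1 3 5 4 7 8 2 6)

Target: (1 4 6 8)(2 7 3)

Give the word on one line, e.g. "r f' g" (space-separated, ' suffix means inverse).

f' r f'

  after f': (1 5 4)(2 3 6 7)
  after r: (1 5)(2 6 8 4 3 7)
  after f': (1 4 6 8)(2 7 3)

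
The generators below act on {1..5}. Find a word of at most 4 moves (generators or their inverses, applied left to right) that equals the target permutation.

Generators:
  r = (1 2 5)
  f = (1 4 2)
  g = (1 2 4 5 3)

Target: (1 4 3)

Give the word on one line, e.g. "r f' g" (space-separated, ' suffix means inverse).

g r g'

  after g: (1 2 4 5 3)
  after r: (1 5 3 2 4)
  after g': (1 4 3)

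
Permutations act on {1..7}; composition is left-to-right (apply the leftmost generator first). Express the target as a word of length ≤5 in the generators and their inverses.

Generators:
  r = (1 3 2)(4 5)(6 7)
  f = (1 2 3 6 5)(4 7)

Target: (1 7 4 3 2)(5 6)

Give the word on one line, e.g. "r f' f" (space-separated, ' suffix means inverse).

r f r

  after r: (1 3 2)(4 5)(6 7)
  after f: (1 6 4)(5 7)
  after r: (1 7 4 3 2)(5 6)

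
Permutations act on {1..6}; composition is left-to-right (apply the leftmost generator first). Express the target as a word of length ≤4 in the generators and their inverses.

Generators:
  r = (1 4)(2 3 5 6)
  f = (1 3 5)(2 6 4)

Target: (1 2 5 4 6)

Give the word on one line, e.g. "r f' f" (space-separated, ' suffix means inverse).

  after f': (1 5 3)(2 4 6)
  after f': (1 3 5)(2 6 4)
  after r': (1 2 5 4 6)

f' f' r'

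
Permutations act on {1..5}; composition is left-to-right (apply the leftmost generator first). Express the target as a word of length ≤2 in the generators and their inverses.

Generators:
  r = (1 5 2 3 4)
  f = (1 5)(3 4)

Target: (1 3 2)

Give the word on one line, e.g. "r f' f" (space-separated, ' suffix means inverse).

  after r': (1 4 3 2 5)
  after f: (1 3 2)

r' f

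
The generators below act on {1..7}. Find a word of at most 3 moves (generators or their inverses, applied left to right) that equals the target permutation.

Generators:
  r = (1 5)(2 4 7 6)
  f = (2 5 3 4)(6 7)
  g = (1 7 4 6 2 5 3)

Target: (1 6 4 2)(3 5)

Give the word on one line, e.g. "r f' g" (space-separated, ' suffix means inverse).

  after g: (1 7 4 6 2 5 3)
  after r: (1 6 4 2)(3 5)

g r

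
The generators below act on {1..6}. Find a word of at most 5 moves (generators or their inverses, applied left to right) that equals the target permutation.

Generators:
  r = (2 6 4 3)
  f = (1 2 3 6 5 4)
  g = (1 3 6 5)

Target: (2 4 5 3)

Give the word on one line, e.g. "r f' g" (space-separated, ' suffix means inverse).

  after f: (1 2 3 6 5 4)
  after r': (1 3 2 4)(5 6)
  after g': (2 4 5 3)

f r' g'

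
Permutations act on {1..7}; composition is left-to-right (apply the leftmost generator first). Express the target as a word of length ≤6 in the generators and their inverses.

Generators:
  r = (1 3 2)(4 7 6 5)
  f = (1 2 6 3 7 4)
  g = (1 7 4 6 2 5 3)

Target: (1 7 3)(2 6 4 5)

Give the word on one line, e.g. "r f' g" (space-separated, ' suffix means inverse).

r r g' r'

  after r: (1 3 2)(4 7 6 5)
  after r: (1 2 3)(4 6)(5 7)
  after g': (1 6 7 2 5)
  after r': (1 7 3)(2 6 4 5)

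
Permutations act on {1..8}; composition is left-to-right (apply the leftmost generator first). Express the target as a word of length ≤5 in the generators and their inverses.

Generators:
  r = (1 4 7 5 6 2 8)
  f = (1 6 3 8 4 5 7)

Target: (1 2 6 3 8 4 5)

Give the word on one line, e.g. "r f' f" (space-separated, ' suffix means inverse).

r r f' r r

  after r: (1 4 7 5 6 2 8)
  after r: (1 7 6 8 4 5 2)
  after f': (1 5 2 7)(3 6)
  after r: (1 6 3 2 5 8)(4 7)
  after r: (1 2 6 3 8 4 5)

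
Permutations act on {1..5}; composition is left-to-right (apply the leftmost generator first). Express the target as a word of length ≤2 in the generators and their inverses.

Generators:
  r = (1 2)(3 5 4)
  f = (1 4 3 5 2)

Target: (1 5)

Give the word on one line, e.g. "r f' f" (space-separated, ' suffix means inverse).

  after f: (1 4 3 5 2)
  after r': (1 5)

f r'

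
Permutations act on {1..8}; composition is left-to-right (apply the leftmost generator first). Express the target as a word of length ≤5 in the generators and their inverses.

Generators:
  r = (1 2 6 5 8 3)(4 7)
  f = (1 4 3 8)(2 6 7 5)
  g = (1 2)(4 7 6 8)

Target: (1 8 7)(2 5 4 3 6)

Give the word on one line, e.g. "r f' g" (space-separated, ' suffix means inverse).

f r' f' g

  after f: (1 4 3 8)(2 6 7 5)
  after r': (1 7 6 4 8 3 5)
  after f': (1 6)(2 5 8 4 3 7)
  after g: (1 8 7)(2 5 4 3 6)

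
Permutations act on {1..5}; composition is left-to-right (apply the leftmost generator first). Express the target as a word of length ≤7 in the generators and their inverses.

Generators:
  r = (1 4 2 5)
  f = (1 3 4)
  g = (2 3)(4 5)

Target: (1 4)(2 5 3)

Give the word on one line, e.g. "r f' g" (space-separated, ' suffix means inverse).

r' g' f f f

  after r': (1 5 2 4)
  after g': (1 4)(2 5 3)
  after f: (2 5 4 3)
  after f: (1 3 2 5)
  after f: (1 4)(2 5 3)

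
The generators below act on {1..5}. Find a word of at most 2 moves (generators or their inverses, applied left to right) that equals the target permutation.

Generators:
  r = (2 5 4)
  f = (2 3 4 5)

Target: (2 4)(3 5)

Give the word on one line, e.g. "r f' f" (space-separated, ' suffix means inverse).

f' f'

  after f': (2 5 4 3)
  after f': (2 4)(3 5)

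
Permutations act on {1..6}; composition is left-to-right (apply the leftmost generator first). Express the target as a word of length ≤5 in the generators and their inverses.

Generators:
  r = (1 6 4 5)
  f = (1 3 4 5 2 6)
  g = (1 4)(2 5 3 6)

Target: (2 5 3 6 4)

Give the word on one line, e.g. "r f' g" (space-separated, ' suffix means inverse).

  after f: (1 3 4 5 2 6)
  after f: (1 4 2)(3 5 6)
  after r': (1 6 3 4 2 5)
  after g': (1 3)(4 6 5)
  after f': (2 5 3 6 4)

f f r' g' f'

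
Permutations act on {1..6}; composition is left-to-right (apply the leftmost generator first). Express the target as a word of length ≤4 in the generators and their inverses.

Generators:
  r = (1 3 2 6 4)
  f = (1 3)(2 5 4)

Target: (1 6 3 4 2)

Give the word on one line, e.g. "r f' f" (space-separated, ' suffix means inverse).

r' r'

  after r': (1 4 6 2 3)
  after r': (1 6 3 4 2)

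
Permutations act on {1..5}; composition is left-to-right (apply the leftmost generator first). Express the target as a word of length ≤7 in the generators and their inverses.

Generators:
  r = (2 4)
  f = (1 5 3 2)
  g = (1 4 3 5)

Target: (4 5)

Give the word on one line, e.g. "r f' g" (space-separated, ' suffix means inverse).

f f g' r' f

  after f: (1 5 3 2)
  after f: (1 3)(2 5)
  after g': (1 4)(2 3 5)
  after r': (1 2 3 5 4)
  after f: (4 5)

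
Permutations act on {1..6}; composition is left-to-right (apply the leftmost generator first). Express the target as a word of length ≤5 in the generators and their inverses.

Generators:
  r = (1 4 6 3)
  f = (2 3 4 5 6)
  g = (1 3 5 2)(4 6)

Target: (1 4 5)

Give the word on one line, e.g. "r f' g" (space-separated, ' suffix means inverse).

g' r g r

  after g': (1 2 5 3)(4 6)
  after r: (1 2 5)(3 4)
  after g: (3 6 4 5)
  after r: (1 4 5)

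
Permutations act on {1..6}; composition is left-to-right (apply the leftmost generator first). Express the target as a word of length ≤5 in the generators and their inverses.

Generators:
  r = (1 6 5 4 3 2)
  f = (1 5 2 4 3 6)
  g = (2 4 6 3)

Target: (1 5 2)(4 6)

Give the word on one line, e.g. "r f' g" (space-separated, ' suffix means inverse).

  after g: (2 4 6 3)
  after g: (2 6)(3 4)
  after f: (1 5 2)(4 6)

g g f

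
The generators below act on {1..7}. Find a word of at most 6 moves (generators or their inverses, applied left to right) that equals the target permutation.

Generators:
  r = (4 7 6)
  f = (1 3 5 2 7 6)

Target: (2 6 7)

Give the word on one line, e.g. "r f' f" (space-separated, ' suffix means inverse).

f r' f' r r

  after f: (1 3 5 2 7 6)
  after r': (1 3 5 2 4 6)
  after f': (2 4 7)
  after r: (2 7)(4 6)
  after r: (2 6 7)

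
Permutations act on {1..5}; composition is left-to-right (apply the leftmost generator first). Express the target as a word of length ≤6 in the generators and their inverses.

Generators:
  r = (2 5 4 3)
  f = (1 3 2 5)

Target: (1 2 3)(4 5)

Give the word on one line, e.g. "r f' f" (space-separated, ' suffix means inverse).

  after r': (2 3 4 5)
  after r': (2 4)(3 5)
  after r': (2 5 4 3)
  after f': (1 5 4)
  after f': (1 2 3)(4 5)

r' r' r' f' f'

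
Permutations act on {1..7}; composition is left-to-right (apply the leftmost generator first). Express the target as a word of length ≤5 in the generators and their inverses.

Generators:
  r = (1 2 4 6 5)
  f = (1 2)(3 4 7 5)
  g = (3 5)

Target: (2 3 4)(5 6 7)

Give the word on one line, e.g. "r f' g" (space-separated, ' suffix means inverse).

  after f': (1 2)(3 5 7 4)
  after r': (2 5 7)(3 6 4)
  after f: (1 2 3 6 7)
  after r': (2 3 4)(5 6 7)

f' r' f r'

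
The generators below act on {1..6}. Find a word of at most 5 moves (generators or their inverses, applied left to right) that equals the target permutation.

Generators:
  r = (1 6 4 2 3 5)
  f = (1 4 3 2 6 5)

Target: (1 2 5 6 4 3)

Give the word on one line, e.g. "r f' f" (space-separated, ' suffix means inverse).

  after f: (1 4 3 2 6 5)
  after r': (1 6 3 4 2)
  after f': (1 2 5 6 4 3)

f r' f'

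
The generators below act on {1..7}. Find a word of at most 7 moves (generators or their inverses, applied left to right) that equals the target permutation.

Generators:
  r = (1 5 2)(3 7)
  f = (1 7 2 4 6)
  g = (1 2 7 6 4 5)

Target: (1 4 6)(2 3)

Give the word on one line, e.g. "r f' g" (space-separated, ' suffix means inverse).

  after f': (1 6 4 2 7)
  after r': (1 6 4 5)(2 3 7)
  after g: (1 4)(2 3 6 5)
  after f: (1 6 5 4 7 2 3)
  after g: (1 4 6)(2 3)

f' r' g f g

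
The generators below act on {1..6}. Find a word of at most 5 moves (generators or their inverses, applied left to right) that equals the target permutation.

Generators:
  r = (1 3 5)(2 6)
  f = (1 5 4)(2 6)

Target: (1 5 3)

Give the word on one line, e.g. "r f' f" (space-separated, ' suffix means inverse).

  after r: (1 3 5)(2 6)
  after f: (1 3 4)
  after r': (2 6)(3 4 5)
  after f: (1 5 3)

r f r' f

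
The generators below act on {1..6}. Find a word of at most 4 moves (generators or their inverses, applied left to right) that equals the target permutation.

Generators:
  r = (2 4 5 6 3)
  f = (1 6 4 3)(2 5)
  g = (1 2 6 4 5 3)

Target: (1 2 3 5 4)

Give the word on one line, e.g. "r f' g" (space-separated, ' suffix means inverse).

f' f' r'

  after f': (1 3 4 6)(2 5)
  after f': (1 4)(3 6)
  after r': (1 2 3 5 4)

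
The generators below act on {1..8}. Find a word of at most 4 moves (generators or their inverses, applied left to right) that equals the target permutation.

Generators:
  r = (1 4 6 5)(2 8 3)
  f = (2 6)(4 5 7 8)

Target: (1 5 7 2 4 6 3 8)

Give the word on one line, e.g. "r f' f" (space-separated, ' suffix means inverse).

f r'

  after f: (2 6)(4 5 7 8)
  after r': (1 5 7 2 4 6 3 8)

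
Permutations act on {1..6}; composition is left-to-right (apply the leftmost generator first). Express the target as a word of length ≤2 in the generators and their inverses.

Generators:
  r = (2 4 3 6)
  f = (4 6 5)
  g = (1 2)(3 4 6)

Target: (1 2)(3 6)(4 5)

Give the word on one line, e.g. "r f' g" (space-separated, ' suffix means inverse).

f' g'

  after f': (4 5 6)
  after g': (1 2)(3 6)(4 5)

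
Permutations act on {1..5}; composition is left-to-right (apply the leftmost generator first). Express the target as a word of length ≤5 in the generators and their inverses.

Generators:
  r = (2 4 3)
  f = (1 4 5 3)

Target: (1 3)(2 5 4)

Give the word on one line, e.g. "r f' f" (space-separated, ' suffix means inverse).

  after r: (2 4 3)
  after r: (2 3 4)
  after f': (1 3)(2 5 4)

r r f'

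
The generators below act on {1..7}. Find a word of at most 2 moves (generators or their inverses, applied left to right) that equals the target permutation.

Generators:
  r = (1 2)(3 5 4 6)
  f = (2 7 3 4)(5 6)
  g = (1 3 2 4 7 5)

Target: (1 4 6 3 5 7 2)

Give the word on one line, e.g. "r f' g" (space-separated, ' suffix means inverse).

  after r': (1 2)(3 6 4 5)
  after f': (1 4 6 3 5 7 2)

r' f'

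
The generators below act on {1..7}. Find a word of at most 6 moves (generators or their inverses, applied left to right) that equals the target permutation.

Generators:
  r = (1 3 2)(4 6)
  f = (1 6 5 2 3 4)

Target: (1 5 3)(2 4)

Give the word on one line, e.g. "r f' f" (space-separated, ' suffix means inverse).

  after r: (1 3 2)(4 6)
  after r: (1 2 3)
  after r: (4 6)
  after f: (1 6)(2 3 4 5)
  after f: (1 5 3)(2 4)

r r r f f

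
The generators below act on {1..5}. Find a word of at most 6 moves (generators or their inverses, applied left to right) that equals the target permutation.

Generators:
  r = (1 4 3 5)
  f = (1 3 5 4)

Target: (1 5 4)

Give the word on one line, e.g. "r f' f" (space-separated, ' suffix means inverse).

  after f: (1 3 5 4)
  after r: (1 5 3)
  after f': (1 3 4 5)
  after r: (1 5 4)

f r f' r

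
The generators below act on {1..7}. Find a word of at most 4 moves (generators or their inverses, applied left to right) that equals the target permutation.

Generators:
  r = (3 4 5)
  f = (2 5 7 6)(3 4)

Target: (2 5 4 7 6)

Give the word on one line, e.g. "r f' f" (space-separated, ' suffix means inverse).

r f

  after r: (3 4 5)
  after f: (2 5 4 7 6)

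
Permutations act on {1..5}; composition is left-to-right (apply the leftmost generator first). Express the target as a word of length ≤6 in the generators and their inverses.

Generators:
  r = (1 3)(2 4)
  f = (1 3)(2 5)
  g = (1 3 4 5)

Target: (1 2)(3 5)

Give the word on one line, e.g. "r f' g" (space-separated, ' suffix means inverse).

  after r: (1 3)(2 4)
  after g: (1 4 2 5)
  after g: (1 5 3 4 2)
  after r': (1 5)(2 3)
  after f': (1 2)(3 5)

r g g r' f'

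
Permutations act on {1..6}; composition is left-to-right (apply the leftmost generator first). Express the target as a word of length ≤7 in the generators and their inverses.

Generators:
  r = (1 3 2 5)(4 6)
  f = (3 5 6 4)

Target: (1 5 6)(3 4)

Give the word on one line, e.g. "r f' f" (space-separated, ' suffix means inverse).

r' f r' f' f'

  after r': (1 5 2 3)(4 6)
  after f: (1 6 3)(2 5)
  after r': (1 4 6)(3 5)
  after f': (1 6)(4 5)
  after f': (1 5 6)(3 4)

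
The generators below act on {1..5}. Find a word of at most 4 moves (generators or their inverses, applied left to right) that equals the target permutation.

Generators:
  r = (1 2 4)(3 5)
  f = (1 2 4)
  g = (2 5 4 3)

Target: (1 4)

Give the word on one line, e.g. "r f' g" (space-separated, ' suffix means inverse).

r g' g'

  after r: (1 2 4)(3 5)
  after g': (1 3 2 5 4)
  after g': (1 4)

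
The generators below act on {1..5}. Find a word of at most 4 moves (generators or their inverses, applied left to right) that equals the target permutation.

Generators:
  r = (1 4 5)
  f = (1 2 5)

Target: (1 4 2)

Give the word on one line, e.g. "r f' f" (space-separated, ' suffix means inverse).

r f f

  after r: (1 4 5)
  after f: (1 4)(2 5)
  after f: (1 4 2)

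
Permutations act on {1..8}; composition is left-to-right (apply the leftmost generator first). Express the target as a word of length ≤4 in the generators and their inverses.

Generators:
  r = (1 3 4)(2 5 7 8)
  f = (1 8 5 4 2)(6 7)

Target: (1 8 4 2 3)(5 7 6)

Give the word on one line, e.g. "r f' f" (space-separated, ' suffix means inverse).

f' r'

  after f': (1 2 4 5 8)(6 7)
  after r': (1 8 4 2 3)(5 7 6)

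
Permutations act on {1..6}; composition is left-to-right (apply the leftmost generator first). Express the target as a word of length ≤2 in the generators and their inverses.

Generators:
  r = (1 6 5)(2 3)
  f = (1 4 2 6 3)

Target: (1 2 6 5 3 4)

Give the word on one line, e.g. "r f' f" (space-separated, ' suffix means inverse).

  after r: (1 6 5)(2 3)
  after f': (1 2 6 5 3 4)

r f'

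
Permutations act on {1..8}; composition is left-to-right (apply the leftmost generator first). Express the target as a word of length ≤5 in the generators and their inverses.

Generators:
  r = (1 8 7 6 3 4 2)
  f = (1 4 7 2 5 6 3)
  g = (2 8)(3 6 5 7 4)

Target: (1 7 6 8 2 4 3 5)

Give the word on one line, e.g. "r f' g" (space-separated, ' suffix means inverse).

g' f r f'

  after g': (2 8)(3 4 7 5 6)
  after f: (1 4 2 8 5 3 7 6)
  after r: (1 2 7 3 6 8 5 4)
  after f': (1 7 6 8 2 4 3 5)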